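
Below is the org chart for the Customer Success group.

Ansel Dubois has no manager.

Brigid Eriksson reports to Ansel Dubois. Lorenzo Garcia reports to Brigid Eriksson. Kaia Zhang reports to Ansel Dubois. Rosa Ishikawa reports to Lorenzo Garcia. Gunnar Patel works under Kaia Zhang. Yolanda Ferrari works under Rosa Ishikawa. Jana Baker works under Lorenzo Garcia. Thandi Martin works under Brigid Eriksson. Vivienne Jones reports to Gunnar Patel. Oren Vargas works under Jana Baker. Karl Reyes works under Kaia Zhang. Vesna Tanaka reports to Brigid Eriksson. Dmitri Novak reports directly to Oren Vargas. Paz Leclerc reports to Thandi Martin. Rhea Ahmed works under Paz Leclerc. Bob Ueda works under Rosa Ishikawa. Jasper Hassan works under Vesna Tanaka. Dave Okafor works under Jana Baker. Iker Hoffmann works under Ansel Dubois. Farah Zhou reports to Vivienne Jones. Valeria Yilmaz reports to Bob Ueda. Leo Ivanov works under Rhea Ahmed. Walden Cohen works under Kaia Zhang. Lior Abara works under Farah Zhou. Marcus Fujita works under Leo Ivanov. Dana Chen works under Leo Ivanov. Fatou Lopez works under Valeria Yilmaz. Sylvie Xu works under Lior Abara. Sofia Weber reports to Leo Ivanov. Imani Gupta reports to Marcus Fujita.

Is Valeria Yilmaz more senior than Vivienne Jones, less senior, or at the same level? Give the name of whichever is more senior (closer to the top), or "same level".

Vivienne Jones

Valeria Yilmaz is 5 levels below Ansel Dubois; Vivienne Jones is 3. Vivienne Jones is higher.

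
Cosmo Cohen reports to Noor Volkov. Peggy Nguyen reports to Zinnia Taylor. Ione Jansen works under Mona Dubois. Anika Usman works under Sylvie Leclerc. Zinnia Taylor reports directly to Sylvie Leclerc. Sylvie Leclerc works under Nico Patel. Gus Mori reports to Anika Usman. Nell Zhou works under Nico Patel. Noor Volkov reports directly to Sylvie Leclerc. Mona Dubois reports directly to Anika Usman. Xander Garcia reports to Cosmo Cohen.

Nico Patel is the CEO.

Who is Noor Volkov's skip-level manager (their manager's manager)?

Nico Patel

Noor Volkov reports to Sylvie Leclerc, and Sylvie Leclerc reports to Nico Patel. So Noor Volkov's skip-level manager is Nico Patel.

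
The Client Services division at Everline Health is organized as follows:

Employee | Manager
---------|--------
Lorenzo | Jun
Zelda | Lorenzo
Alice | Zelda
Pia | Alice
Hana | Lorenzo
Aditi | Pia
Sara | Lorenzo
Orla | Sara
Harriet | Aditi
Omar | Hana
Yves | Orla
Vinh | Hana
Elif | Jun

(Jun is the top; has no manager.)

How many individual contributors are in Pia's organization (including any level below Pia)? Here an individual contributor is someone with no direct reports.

The only person in Pia's organization with no one reporting to them is Harriet. That is 1.

1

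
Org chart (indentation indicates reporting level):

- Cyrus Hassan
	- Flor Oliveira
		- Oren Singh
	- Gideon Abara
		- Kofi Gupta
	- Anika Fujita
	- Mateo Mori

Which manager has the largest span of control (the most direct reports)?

Cyrus Hassan

Direct-report counts: Cyrus Hassan has 4; Gideon Abara has 1; Flor Oliveira has 1. The largest is 4, held by Cyrus Hassan.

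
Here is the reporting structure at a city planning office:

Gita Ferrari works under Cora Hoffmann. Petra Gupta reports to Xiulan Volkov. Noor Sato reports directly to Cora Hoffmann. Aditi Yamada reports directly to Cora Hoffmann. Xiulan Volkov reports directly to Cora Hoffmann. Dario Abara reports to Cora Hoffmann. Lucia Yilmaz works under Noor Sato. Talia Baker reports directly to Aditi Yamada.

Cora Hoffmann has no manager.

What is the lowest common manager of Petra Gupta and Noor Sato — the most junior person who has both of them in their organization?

Petra Gupta's chain of managers is Xiulan Volkov, Cora Hoffmann. Noor Sato's chain of managers is Cora Hoffmann. The first manager that appears in both chains is Cora Hoffmann.

Cora Hoffmann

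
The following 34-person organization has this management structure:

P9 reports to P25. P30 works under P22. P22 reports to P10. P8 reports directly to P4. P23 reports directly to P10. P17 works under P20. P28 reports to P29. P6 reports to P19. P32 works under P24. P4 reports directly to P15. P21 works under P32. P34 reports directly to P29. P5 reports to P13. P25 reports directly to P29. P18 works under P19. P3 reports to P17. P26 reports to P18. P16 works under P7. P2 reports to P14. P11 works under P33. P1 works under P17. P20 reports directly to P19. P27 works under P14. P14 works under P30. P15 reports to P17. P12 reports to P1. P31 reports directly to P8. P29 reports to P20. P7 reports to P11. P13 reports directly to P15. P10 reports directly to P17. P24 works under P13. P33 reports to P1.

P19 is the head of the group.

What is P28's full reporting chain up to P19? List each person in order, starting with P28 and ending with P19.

P28 reports to P29. P29 reports to P20. P20 reports to P19. P19 is at the top.

P28 -> P29 -> P20 -> P19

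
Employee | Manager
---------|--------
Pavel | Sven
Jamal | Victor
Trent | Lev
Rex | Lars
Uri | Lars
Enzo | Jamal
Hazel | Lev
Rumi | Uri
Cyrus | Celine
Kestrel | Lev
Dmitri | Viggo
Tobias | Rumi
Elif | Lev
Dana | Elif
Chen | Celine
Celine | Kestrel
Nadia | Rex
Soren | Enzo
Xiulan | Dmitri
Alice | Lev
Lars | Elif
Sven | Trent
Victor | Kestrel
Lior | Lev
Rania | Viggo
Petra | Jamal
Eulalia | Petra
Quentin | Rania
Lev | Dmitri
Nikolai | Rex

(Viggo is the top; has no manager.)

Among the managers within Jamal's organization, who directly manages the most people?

Jamal

Direct-report counts within Jamal's organization: Jamal has 2; Enzo has 1; Petra has 1. The largest is 2, held by Jamal.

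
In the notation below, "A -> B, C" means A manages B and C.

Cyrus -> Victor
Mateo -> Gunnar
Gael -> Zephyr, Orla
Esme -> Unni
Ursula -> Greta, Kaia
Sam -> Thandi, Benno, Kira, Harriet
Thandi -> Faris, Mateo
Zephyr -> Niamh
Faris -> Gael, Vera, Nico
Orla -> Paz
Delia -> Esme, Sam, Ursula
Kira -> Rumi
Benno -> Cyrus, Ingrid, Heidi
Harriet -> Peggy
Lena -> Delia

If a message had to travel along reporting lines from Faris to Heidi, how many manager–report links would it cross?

4

Faris is 2 levels below Sam, and Heidi is 2 levels below Sam (their lowest common manager). The shortest path runs up from Faris to Sam and back down to Heidi: 2 + 2 = 4 links.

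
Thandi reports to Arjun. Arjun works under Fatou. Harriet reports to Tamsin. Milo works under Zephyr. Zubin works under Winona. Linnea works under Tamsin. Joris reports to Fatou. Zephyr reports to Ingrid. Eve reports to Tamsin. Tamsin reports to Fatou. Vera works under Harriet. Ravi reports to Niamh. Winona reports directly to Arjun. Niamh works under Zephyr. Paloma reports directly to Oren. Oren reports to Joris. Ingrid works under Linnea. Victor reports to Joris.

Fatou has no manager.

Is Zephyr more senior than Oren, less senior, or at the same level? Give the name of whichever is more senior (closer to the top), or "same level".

Zephyr is 4 levels below Fatou; Oren is 2. Oren is higher.

Oren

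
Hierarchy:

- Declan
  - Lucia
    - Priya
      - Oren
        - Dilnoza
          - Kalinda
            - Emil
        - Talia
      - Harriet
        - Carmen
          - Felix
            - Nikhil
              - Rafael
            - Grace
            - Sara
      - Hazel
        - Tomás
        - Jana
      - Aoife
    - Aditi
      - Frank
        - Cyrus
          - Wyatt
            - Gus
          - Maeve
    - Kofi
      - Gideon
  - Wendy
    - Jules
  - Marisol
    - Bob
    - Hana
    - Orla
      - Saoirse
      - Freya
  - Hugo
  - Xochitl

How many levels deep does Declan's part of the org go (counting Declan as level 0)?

The longest chain under Declan runs Declan → Lucia → Priya → Harriet → Carmen → Felix → Nikhil → Rafael, which is 7 levels below Declan.

7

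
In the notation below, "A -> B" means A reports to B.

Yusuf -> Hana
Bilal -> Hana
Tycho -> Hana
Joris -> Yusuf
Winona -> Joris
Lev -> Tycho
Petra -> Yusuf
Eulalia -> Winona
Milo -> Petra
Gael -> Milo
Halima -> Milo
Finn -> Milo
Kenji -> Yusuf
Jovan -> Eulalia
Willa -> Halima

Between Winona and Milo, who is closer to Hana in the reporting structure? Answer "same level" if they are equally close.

same level

Both Winona and Milo are 3 levels below Hana.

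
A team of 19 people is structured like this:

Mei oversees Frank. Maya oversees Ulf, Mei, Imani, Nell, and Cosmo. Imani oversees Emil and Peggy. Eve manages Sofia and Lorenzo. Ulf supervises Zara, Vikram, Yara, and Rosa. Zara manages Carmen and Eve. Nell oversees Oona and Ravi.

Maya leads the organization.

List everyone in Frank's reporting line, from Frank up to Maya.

Frank reports to Mei. Mei reports to Maya. Maya is at the top.

Frank -> Mei -> Maya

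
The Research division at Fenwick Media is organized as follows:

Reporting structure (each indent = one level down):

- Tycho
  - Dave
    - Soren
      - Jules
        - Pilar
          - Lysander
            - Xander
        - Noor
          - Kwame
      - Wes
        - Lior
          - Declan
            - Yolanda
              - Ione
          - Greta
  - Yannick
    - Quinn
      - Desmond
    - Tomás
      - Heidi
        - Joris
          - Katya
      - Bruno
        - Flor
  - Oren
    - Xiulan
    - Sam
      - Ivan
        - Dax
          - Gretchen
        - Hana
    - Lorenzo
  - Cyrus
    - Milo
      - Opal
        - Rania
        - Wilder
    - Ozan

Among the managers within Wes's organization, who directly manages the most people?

Lior

Direct-report counts within Wes's organization: Wes has 1; Lior has 2; Declan has 1; Yolanda has 1. The largest is 2, held by Lior.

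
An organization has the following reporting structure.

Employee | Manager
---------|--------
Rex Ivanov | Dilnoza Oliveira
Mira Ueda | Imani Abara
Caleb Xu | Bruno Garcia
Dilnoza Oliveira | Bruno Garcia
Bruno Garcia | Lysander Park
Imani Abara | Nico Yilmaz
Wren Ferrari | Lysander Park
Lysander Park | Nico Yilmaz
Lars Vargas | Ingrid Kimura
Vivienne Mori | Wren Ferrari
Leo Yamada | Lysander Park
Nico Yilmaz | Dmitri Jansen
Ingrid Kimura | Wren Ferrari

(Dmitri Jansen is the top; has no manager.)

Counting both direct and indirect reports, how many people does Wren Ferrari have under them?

Wren Ferrari directly manages Vivienne Mori, Ingrid Kimura. Vivienne Mori has no reports. Under Ingrid Kimura: Lars Vargas (1). So Wren Ferrari's organization is 2 direct reports plus everyone under them: 1 + 2 = 3.

3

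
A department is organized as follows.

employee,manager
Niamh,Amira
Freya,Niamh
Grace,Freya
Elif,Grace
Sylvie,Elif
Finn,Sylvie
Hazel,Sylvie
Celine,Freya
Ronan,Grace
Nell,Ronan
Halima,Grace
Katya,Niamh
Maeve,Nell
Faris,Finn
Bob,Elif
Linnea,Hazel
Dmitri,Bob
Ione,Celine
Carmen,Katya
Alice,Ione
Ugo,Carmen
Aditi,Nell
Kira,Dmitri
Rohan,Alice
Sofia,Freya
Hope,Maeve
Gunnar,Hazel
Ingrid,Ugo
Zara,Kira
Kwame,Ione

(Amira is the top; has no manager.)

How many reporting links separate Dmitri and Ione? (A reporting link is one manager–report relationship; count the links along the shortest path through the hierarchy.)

Dmitri is 4 levels below Freya, and Ione is 2 levels below Freya (their lowest common manager). The shortest path runs up from Dmitri to Freya and back down to Ione: 4 + 2 = 6 links.

6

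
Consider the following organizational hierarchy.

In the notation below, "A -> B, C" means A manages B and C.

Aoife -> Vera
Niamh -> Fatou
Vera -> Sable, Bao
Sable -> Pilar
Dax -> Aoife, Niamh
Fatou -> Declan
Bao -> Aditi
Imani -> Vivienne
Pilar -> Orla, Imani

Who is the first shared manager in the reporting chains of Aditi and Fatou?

Dax

Aditi's chain of managers is Bao, Vera, Aoife, Dax. Fatou's chain of managers is Niamh, Dax. The first manager that appears in both chains is Dax.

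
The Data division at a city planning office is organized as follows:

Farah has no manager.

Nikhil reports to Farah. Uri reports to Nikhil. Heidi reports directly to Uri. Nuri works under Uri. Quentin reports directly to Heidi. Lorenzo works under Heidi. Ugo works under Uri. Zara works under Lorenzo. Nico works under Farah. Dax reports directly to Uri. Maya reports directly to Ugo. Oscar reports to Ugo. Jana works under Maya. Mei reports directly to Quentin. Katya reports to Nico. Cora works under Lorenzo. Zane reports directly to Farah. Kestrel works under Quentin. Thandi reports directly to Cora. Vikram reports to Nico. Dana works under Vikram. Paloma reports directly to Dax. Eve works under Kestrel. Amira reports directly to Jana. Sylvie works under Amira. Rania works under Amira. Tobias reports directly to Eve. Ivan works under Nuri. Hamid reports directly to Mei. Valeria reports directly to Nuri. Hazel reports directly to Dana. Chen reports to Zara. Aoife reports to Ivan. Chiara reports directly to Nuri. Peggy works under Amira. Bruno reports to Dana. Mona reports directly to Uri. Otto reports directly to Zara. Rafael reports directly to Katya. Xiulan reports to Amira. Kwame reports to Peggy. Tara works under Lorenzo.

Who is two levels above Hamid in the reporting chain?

Hamid reports to Mei, and Mei reports to Quentin. So Hamid's skip-level manager is Quentin.

Quentin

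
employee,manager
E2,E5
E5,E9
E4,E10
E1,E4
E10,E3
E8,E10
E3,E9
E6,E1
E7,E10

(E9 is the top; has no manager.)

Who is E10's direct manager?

E10 reports directly to E3.

E3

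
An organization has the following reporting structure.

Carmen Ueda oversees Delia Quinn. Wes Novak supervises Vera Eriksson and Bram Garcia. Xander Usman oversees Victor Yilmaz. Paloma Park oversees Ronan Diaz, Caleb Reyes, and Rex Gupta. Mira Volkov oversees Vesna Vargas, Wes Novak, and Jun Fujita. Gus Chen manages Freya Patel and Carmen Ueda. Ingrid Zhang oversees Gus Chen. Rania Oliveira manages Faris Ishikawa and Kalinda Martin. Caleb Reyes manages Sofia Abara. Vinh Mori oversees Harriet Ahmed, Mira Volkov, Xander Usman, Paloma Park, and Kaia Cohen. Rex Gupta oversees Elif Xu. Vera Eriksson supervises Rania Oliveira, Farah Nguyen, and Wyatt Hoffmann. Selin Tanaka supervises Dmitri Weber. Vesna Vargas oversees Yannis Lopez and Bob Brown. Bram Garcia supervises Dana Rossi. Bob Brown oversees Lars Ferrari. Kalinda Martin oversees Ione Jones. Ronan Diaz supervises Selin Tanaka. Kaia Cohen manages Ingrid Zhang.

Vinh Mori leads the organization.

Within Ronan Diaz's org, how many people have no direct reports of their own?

The only person in Ronan Diaz's organization with no one reporting to them is Dmitri Weber. That is 1.

1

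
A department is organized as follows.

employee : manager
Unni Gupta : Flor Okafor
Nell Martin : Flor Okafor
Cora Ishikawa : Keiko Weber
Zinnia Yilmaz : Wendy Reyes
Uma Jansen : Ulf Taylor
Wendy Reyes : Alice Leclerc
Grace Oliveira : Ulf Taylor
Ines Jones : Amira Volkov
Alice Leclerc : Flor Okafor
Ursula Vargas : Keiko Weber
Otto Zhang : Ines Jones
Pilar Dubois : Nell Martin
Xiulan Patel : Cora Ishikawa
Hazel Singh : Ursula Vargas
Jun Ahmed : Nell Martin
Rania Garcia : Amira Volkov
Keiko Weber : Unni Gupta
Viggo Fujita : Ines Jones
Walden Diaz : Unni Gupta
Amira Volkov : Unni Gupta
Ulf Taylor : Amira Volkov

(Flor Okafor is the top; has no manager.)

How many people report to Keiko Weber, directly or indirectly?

4

Keiko Weber directly manages Ursula Vargas, Cora Ishikawa. Under Ursula Vargas: Hazel Singh (1). Under Cora Ishikawa: Xiulan Patel (1). So Keiko Weber's organization is 2 direct reports plus everyone under them: 2 + 2 = 4.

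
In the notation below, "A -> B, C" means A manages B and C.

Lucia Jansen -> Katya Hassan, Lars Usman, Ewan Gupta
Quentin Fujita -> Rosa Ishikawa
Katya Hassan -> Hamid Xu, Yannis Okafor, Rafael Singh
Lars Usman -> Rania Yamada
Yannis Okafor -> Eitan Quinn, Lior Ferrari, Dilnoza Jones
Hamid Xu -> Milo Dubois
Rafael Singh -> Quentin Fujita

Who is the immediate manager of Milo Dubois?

Milo Dubois reports directly to Hamid Xu.

Hamid Xu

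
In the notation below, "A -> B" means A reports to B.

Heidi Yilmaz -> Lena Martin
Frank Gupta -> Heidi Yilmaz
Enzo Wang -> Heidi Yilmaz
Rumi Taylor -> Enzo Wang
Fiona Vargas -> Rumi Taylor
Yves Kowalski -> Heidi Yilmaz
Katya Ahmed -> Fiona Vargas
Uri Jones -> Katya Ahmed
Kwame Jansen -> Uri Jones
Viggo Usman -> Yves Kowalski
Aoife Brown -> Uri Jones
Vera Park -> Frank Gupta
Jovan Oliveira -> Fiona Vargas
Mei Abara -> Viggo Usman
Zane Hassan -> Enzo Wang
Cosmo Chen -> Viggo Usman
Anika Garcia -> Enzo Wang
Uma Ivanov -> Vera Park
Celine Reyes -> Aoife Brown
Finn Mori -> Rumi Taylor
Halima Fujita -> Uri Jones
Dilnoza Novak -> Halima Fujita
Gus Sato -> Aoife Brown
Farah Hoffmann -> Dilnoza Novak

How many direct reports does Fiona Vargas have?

Fiona Vargas directly manages Katya Ahmed, Jovan Oliveira. That is 2 direct reports.

2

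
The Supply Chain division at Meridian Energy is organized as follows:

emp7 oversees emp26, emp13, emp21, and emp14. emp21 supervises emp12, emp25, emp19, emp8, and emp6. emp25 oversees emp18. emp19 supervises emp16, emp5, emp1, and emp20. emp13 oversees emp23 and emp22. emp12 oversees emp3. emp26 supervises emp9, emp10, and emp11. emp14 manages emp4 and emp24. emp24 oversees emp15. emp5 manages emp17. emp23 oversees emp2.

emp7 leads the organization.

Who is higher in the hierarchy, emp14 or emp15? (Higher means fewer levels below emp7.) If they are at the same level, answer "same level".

emp14

emp14 is 1 level below emp7; emp15 is 3. emp14 is higher.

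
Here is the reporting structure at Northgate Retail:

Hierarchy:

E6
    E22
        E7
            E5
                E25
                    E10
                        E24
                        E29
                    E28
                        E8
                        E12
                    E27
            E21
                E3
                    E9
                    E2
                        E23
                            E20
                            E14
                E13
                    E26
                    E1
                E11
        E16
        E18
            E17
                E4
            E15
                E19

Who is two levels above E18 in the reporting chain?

E18 reports to E22, and E22 reports to E6. So E18's skip-level manager is E6.

E6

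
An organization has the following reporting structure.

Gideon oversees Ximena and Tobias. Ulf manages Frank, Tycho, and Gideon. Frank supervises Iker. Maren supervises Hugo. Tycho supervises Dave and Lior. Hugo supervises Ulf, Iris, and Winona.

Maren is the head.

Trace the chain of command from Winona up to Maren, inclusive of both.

Winona reports to Hugo. Hugo reports to Maren. Maren is at the top.

Winona -> Hugo -> Maren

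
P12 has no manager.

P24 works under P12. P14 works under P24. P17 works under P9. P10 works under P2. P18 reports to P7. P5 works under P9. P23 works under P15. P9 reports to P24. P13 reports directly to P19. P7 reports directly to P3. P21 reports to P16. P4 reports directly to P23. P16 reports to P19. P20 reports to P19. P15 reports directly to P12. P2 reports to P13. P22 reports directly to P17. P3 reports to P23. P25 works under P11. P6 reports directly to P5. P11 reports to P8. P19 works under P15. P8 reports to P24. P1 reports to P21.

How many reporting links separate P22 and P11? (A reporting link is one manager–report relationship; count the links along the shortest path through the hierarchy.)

5

P22 is 3 levels below P24, and P11 is 2 levels below P24 (their lowest common manager). The shortest path runs up from P22 to P24 and back down to P11: 3 + 2 = 5 links.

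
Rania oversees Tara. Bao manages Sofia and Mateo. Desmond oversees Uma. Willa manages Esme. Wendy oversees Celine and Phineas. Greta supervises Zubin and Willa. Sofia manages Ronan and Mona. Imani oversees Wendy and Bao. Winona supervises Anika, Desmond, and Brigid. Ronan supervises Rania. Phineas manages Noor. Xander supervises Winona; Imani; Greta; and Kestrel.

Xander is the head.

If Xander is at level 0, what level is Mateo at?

3

Chain from Mateo up to Xander: Mateo → Bao → Imani → Xander. That is 3 steps up, so Mateo is 3 levels below Xander.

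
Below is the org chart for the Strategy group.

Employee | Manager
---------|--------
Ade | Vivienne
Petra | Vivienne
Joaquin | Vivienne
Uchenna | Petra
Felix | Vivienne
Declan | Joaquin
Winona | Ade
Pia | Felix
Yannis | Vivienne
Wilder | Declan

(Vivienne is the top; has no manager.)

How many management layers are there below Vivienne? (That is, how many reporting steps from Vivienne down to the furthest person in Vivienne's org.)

The longest chain under Vivienne runs Vivienne → Joaquin → Declan → Wilder, which is 3 levels below Vivienne.

3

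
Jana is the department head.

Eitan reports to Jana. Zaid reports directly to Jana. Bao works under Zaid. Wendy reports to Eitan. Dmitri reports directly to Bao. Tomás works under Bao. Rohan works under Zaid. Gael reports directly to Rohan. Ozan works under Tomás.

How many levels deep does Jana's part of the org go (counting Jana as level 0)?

The longest chain under Jana runs Jana → Zaid → Bao → Tomás → Ozan, which is 4 levels below Jana.

4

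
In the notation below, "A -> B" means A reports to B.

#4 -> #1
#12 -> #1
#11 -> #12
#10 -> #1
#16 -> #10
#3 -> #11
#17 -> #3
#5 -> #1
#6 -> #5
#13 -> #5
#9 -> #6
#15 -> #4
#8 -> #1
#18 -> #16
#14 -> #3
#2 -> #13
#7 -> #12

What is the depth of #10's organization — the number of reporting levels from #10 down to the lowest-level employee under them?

The longest chain under #10 runs #10 → #16 → #18, which is 2 levels below #10.

2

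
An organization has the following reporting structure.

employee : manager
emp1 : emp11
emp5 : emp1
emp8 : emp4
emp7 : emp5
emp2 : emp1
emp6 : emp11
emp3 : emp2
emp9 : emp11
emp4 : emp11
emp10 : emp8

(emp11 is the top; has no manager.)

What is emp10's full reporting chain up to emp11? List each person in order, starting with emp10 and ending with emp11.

emp10 -> emp8 -> emp4 -> emp11

emp10 reports to emp8. emp8 reports to emp4. emp4 reports to emp11. emp11 is at the top.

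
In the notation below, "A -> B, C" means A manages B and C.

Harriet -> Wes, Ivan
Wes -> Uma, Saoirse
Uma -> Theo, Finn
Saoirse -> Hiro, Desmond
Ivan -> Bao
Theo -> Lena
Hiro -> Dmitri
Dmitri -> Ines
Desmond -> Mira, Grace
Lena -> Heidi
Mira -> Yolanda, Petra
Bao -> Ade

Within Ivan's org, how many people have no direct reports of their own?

The only person in Ivan's organization with no one reporting to them is Ade. That is 1.

1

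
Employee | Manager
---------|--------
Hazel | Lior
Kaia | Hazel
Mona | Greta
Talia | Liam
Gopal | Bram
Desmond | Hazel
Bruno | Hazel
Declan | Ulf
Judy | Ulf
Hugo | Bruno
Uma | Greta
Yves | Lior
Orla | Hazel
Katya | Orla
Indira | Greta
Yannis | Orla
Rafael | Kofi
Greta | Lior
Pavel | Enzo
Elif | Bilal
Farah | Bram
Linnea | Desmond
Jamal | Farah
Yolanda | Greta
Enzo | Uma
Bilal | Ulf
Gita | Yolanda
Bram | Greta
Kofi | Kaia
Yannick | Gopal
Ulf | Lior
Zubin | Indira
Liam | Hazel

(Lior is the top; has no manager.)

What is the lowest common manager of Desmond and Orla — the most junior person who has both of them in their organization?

Desmond's chain of managers is Hazel, Lior. Orla's chain of managers is Hazel, Lior. The first manager that appears in both chains is Hazel.

Hazel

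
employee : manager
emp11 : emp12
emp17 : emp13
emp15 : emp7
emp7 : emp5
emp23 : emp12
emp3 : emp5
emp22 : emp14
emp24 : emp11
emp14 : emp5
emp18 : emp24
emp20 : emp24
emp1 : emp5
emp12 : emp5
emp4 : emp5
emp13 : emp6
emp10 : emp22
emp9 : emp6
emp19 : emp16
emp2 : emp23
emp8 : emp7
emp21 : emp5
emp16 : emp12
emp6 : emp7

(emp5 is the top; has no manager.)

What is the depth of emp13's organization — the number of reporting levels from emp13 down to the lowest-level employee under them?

The longest chain under emp13 runs emp13 → emp17, which is 1 level below emp13.

1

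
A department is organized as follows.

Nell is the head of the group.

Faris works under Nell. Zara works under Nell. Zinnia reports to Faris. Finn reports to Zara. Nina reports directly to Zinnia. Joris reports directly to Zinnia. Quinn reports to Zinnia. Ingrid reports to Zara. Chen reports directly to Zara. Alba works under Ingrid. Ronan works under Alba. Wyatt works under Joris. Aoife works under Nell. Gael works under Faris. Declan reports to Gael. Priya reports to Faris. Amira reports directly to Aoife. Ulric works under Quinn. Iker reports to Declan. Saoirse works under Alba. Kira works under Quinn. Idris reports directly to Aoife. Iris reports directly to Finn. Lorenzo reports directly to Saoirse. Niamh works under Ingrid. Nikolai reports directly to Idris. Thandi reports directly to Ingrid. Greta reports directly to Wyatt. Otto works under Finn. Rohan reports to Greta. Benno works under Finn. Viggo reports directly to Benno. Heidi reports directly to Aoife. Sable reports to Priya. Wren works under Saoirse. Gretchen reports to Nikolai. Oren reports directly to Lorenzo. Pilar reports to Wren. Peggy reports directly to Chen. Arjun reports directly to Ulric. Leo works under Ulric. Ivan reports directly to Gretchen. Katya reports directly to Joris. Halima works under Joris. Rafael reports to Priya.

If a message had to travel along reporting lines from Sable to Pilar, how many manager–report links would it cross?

9

Sable is 3 levels below Nell, and Pilar is 6 levels below Nell (their lowest common manager). The shortest path runs up from Sable to Nell and back down to Pilar: 3 + 6 = 9 links.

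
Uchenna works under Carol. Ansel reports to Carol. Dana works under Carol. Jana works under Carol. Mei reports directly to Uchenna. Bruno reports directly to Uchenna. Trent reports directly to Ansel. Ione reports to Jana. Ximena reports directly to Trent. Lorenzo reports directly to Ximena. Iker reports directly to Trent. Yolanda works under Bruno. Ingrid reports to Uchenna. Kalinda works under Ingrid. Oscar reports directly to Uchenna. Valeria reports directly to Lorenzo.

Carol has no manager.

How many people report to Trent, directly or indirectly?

4

Trent directly manages Ximena, Iker. Under Ximena: Lorenzo, Valeria (2). Iker has no reports. So Trent's organization is 2 direct reports plus everyone under them: 3 + 1 = 4.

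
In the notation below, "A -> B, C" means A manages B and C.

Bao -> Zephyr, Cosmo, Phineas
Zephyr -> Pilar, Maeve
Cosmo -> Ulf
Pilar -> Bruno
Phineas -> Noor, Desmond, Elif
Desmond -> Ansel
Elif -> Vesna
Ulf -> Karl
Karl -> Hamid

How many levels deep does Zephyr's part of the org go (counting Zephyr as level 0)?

2

The longest chain under Zephyr runs Zephyr → Pilar → Bruno, which is 2 levels below Zephyr.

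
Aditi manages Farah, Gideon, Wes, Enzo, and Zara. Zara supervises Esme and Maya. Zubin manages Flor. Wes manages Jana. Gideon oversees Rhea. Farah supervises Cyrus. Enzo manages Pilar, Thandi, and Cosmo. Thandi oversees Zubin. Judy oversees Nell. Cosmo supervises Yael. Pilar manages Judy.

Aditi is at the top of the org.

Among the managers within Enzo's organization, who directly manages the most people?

Direct-report counts within Enzo's organization: Enzo has 3; Cosmo has 1; Thandi has 1; Zubin has 1; Pilar has 1; Judy has 1. The largest is 3, held by Enzo.

Enzo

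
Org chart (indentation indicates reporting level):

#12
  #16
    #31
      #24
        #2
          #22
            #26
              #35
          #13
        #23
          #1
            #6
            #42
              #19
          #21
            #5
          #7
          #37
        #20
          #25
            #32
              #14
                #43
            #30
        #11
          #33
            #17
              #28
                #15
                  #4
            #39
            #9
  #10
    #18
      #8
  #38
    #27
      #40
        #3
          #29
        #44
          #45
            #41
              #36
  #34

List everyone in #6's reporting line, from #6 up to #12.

#6 reports to #1. #1 reports to #23. #23 reports to #24. #24 reports to #31. #31 reports to #16. #16 reports to #12. #12 is at the top.

#6 -> #1 -> #23 -> #24 -> #31 -> #16 -> #12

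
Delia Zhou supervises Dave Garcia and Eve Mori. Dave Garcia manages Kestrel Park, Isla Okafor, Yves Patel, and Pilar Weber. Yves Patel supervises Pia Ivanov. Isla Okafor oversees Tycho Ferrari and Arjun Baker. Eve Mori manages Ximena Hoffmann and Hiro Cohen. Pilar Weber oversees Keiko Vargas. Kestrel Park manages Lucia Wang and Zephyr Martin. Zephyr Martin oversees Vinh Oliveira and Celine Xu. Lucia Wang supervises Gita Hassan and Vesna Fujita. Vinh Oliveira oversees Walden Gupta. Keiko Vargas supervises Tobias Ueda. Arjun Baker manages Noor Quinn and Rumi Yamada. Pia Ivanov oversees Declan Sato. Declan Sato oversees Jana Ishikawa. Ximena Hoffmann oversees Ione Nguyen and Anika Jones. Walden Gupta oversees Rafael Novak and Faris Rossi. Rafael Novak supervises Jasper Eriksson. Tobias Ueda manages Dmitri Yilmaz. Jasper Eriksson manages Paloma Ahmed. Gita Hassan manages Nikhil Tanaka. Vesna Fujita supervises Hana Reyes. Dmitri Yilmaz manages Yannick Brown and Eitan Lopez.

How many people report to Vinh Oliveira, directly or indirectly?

Vinh Oliveira directly manages Walden Gupta. Under Walden Gupta: Faris Rossi, Rafael Novak, Jasper Eriksson, Paloma Ahmed (4). That's 5 in total.

5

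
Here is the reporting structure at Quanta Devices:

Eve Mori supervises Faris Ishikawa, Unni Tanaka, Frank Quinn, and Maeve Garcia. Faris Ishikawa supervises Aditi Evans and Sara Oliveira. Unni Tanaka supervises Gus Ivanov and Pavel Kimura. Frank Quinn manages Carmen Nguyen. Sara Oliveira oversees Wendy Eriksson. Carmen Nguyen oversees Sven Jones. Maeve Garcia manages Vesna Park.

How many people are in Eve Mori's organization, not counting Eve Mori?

12

Eve Mori directly manages Faris Ishikawa, Unni Tanaka, Frank Quinn, Maeve Garcia. Under Faris Ishikawa: Sara Oliveira, Wendy Eriksson, Aditi Evans (3). Under Unni Tanaka: Gus Ivanov, Pavel Kimura (2). Under Frank Quinn: Carmen Nguyen, Sven Jones (2). Under Maeve Garcia: Vesna Park (1). So Eve Mori's organization is 4 direct reports plus everyone under them: 4 + 3 + 3 + 2 = 12.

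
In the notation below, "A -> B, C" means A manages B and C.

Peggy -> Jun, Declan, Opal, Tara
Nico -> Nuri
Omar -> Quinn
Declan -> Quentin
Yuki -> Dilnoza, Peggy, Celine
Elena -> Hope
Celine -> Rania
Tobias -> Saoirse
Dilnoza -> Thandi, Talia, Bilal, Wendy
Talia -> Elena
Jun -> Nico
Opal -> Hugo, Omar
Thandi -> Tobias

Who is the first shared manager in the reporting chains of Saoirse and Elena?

Dilnoza

Saoirse's chain of managers is Tobias, Thandi, Dilnoza, Yuki. Elena's chain of managers is Talia, Dilnoza, Yuki. The first manager that appears in both chains is Dilnoza.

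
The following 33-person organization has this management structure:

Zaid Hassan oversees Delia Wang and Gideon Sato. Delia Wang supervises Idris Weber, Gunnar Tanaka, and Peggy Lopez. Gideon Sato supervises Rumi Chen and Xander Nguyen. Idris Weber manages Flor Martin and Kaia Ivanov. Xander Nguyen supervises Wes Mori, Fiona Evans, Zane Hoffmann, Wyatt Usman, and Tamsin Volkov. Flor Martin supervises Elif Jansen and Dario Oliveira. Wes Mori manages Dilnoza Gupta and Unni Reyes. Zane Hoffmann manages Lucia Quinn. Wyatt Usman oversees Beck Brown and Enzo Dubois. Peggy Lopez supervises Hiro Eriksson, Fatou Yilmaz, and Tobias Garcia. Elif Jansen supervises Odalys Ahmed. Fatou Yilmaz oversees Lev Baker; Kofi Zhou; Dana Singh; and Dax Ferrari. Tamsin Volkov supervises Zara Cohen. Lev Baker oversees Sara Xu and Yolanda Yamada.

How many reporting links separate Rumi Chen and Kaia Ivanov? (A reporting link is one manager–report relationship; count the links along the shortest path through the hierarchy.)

Rumi Chen is 2 levels below Zaid Hassan, and Kaia Ivanov is 3 levels below Zaid Hassan (their lowest common manager). The shortest path runs up from Rumi Chen to Zaid Hassan and back down to Kaia Ivanov: 2 + 3 = 5 links.

5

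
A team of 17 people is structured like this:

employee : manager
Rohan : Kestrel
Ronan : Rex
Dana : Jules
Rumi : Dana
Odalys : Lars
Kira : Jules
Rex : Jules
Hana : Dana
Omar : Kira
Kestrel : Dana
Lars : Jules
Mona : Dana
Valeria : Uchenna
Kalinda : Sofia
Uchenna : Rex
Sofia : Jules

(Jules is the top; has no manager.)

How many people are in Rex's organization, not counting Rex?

3

Rex directly manages Uchenna, Ronan. Under Uchenna: Valeria (1). Ronan has no reports. So Rex's organization is 2 direct reports plus everyone under them: 2 + 1 = 3.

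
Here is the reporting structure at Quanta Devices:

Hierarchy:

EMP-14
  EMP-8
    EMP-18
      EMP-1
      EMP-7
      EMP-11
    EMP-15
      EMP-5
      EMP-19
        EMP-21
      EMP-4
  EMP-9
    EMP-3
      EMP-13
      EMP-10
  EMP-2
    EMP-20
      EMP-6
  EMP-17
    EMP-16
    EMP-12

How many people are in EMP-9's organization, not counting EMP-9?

EMP-9 directly manages EMP-3. Under EMP-3: EMP-10, EMP-13 (2). That's 3 in total.

3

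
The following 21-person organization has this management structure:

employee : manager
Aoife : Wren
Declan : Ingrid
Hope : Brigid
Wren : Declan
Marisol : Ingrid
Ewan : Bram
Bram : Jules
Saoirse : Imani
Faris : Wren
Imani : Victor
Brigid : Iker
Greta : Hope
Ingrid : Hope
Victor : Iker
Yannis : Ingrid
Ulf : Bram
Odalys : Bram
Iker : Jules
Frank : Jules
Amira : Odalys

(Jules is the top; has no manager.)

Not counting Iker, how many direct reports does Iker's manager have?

2

Iker reports to Jules. Jules's other direct reports are Frank, Bram — 2 peers.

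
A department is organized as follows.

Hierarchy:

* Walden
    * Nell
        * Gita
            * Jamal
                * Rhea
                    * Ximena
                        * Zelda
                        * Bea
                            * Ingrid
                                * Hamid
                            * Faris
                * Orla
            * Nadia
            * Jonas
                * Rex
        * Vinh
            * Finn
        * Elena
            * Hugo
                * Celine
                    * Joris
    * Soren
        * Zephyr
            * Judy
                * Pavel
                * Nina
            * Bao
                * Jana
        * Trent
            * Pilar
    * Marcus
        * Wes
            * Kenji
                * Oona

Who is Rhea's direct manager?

Rhea reports directly to Jamal.

Jamal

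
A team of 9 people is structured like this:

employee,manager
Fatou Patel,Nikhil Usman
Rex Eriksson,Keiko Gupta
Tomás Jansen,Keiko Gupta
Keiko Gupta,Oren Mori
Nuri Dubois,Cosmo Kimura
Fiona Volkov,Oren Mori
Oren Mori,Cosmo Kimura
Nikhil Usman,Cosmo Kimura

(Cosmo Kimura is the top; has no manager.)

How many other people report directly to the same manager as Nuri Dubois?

Nuri Dubois reports to Cosmo Kimura. Cosmo Kimura's other direct reports are Oren Mori, Nikhil Usman — 2 peers.

2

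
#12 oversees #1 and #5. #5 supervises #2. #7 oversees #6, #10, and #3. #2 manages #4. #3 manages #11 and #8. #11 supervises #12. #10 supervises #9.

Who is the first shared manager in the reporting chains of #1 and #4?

#1's chain of managers is #12, #11, #3, #7. #4's chain of managers is #2, #5, #12, #11, #3, #7. The first manager that appears in both chains is #12.

#12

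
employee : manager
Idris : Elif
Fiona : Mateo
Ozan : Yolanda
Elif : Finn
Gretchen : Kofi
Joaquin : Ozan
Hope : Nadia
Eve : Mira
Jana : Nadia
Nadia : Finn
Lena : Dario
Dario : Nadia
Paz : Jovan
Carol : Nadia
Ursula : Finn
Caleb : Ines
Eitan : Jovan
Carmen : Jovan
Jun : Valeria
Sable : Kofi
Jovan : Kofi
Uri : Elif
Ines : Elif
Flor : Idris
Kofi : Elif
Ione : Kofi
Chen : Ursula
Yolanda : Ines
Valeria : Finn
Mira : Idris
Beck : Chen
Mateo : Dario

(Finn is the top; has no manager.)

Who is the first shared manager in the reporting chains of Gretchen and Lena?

Gretchen's chain of managers is Kofi, Elif, Finn. Lena's chain of managers is Dario, Nadia, Finn. The first manager that appears in both chains is Finn.

Finn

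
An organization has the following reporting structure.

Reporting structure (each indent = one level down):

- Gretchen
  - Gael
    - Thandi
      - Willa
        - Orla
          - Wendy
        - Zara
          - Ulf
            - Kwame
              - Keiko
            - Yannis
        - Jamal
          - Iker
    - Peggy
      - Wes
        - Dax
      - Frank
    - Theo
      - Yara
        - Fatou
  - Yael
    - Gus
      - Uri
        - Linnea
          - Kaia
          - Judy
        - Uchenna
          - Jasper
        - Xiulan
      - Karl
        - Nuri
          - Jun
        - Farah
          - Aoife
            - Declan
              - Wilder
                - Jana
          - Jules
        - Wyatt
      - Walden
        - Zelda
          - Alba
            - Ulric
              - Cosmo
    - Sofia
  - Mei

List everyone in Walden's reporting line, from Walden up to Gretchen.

Walden reports to Gus. Gus reports to Yael. Yael reports to Gretchen. Gretchen is at the top.

Walden -> Gus -> Yael -> Gretchen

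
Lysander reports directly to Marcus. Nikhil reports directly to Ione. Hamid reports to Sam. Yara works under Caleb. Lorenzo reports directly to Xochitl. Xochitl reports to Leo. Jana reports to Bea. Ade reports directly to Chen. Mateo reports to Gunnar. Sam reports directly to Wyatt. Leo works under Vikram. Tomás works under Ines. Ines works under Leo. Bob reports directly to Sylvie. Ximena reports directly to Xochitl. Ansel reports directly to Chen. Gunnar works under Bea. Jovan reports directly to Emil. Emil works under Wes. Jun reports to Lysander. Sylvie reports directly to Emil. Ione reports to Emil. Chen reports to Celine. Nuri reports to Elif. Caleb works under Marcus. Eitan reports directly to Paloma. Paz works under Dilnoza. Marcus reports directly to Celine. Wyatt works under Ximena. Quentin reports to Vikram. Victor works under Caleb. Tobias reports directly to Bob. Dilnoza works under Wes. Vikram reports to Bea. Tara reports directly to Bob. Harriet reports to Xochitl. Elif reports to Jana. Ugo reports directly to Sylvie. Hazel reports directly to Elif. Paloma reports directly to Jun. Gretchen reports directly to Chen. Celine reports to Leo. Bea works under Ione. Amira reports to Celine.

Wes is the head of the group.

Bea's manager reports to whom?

Bea reports to Ione, and Ione reports to Emil. So Bea's skip-level manager is Emil.

Emil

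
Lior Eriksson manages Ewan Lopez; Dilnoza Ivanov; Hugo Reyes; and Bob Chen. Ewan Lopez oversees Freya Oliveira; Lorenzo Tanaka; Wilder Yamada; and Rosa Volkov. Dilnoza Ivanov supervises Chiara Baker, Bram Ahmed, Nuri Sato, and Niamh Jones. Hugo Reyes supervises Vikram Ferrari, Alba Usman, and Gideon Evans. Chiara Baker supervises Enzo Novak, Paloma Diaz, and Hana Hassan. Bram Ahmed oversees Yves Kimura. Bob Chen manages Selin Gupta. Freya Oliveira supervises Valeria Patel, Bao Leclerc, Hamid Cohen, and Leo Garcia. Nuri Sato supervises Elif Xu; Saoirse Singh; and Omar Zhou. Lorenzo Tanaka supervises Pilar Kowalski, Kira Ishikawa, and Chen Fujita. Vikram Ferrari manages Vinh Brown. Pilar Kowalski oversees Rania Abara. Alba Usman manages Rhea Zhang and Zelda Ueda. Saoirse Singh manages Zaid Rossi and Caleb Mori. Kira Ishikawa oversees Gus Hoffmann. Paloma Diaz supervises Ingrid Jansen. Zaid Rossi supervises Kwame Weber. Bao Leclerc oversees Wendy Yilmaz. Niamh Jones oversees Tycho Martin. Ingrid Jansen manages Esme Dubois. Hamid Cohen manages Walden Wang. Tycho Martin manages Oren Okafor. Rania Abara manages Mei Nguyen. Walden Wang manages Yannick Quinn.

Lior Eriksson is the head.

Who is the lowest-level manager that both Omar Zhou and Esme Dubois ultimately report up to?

Omar Zhou's chain of managers is Nuri Sato, Dilnoza Ivanov, Lior Eriksson. Esme Dubois's chain of managers is Ingrid Jansen, Paloma Diaz, Chiara Baker, Dilnoza Ivanov, Lior Eriksson. The first manager that appears in both chains is Dilnoza Ivanov.

Dilnoza Ivanov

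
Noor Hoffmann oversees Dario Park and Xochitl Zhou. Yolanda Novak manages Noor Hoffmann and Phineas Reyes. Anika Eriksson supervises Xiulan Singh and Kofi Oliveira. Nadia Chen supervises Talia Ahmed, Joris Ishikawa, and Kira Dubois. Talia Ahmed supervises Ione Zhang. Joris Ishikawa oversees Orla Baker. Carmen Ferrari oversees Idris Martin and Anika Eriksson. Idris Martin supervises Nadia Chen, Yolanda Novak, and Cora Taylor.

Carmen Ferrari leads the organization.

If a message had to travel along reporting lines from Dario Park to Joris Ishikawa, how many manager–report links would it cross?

Dario Park is 3 levels below Idris Martin, and Joris Ishikawa is 2 levels below Idris Martin (their lowest common manager). The shortest path runs up from Dario Park to Idris Martin and back down to Joris Ishikawa: 3 + 2 = 5 links.

5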